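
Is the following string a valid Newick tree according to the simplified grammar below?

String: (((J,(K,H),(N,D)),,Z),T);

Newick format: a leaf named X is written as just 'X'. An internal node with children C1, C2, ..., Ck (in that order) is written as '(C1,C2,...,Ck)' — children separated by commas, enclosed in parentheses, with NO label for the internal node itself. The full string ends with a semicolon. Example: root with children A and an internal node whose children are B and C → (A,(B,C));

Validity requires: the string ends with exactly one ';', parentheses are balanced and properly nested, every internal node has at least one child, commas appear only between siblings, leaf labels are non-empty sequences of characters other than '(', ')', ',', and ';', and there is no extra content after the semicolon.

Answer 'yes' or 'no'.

Answer: no

Derivation:
Input: (((J,(K,H),(N,D)),,Z),T);
Paren balance: 5 '(' vs 5 ')' OK
Ends with single ';': True
Full parse: FAILS (empty leaf label at pos 18)
Valid: False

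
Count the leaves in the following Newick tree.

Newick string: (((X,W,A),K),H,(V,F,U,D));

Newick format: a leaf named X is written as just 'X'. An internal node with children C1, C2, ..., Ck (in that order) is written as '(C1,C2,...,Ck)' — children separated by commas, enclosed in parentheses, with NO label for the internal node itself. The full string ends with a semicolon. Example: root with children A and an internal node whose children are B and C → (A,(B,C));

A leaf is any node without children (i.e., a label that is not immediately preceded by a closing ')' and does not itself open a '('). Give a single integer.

Newick: (((X,W,A),K),H,(V,F,U,D));
Scan left-to-right; a leaf is any maximal label run not followed by '(':
  pos 3: leaf 'X' → count = 1
  pos 5: leaf 'W' → count = 2
  pos 7: leaf 'A' → count = 3
  pos 10: leaf 'K' → count = 4
  pos 13: leaf 'H' → count = 5
  pos 16: leaf 'V' → count = 6
  pos 18: leaf 'F' → count = 7
  pos 20: leaf 'U' → count = 8
  pos 22: leaf 'D' → count = 9
Total leaves: 9

Answer: 9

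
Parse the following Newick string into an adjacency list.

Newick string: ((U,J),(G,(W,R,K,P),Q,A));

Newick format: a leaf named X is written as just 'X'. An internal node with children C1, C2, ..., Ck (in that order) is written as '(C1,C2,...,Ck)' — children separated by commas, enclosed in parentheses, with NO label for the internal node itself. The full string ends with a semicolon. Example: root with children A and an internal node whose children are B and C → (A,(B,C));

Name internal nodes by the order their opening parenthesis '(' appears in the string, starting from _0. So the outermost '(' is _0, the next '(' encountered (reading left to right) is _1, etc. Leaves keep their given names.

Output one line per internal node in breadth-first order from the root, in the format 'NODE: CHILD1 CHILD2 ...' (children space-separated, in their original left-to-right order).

Input: ((U,J),(G,(W,R,K,P),Q,A));
Scanning left-to-right, naming '(' by encounter order:
  pos 0: '(' -> open internal node _0 (depth 1)
  pos 1: '(' -> open internal node _1 (depth 2)
  pos 5: ')' -> close internal node _1 (now at depth 1)
  pos 7: '(' -> open internal node _2 (depth 2)
  pos 10: '(' -> open internal node _3 (depth 3)
  pos 18: ')' -> close internal node _3 (now at depth 2)
  pos 23: ')' -> close internal node _2 (now at depth 1)
  pos 24: ')' -> close internal node _0 (now at depth 0)
Total internal nodes: 4
BFS adjacency from root:
  _0: _1 _2
  _1: U J
  _2: G _3 Q A
  _3: W R K P

Answer: _0: _1 _2
_1: U J
_2: G _3 Q A
_3: W R K P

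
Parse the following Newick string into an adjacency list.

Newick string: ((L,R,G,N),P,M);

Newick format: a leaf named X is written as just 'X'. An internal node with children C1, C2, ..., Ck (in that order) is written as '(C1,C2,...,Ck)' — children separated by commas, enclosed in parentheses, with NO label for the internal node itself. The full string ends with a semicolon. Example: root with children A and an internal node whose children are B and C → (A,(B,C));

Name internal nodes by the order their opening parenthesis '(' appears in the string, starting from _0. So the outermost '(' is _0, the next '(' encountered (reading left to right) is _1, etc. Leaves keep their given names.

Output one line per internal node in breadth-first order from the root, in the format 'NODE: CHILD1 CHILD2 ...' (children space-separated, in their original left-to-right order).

Answer: _0: _1 P M
_1: L R G N

Derivation:
Input: ((L,R,G,N),P,M);
Scanning left-to-right, naming '(' by encounter order:
  pos 0: '(' -> open internal node _0 (depth 1)
  pos 1: '(' -> open internal node _1 (depth 2)
  pos 9: ')' -> close internal node _1 (now at depth 1)
  pos 14: ')' -> close internal node _0 (now at depth 0)
Total internal nodes: 2
BFS adjacency from root:
  _0: _1 P M
  _1: L R G N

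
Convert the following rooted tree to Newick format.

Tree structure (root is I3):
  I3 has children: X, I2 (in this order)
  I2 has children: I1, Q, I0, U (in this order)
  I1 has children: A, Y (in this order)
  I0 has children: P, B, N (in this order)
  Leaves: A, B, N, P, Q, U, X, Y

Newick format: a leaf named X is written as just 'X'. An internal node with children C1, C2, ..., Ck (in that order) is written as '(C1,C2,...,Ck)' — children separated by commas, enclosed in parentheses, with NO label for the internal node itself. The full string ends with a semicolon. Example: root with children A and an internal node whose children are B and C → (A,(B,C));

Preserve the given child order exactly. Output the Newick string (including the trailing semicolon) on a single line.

internal I3 with children ['X', 'I2']
  leaf 'X' → 'X'
  internal I2 with children ['I1', 'Q', 'I0', 'U']
    internal I1 with children ['A', 'Y']
      leaf 'A' → 'A'
      leaf 'Y' → 'Y'
    → '(A,Y)'
    leaf 'Q' → 'Q'
    internal I0 with children ['P', 'B', 'N']
      leaf 'P' → 'P'
      leaf 'B' → 'B'
      leaf 'N' → 'N'
    → '(P,B,N)'
    leaf 'U' → 'U'
  → '((A,Y),Q,(P,B,N),U)'
→ '(X,((A,Y),Q,(P,B,N),U))'
Final: (X,((A,Y),Q,(P,B,N),U));

Answer: (X,((A,Y),Q,(P,B,N),U));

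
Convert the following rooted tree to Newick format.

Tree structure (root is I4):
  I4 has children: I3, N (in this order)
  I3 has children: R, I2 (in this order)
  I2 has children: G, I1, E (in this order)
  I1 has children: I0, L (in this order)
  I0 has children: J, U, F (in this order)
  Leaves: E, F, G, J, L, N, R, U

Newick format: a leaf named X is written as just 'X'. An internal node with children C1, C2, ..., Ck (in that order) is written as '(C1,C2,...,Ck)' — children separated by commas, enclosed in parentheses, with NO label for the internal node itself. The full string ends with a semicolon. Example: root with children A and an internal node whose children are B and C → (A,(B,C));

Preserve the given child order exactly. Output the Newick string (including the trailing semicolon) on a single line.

Answer: ((R,(G,((J,U,F),L),E)),N);

Derivation:
internal I4 with children ['I3', 'N']
  internal I3 with children ['R', 'I2']
    leaf 'R' → 'R'
    internal I2 with children ['G', 'I1', 'E']
      leaf 'G' → 'G'
      internal I1 with children ['I0', 'L']
        internal I0 with children ['J', 'U', 'F']
          leaf 'J' → 'J'
          leaf 'U' → 'U'
          leaf 'F' → 'F'
        → '(J,U,F)'
        leaf 'L' → 'L'
      → '((J,U,F),L)'
      leaf 'E' → 'E'
    → '(G,((J,U,F),L),E)'
  → '(R,(G,((J,U,F),L),E))'
  leaf 'N' → 'N'
→ '((R,(G,((J,U,F),L),E)),N)'
Final: ((R,(G,((J,U,F),L),E)),N);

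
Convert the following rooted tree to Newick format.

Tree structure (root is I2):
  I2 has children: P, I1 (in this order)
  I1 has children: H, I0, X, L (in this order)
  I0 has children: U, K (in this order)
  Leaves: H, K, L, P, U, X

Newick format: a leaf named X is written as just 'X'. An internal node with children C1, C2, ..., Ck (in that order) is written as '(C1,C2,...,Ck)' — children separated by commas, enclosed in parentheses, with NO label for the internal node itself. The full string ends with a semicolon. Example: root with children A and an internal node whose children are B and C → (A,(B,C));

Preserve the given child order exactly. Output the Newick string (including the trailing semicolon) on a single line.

Answer: (P,(H,(U,K),X,L));

Derivation:
internal I2 with children ['P', 'I1']
  leaf 'P' → 'P'
  internal I1 with children ['H', 'I0', 'X', 'L']
    leaf 'H' → 'H'
    internal I0 with children ['U', 'K']
      leaf 'U' → 'U'
      leaf 'K' → 'K'
    → '(U,K)'
    leaf 'X' → 'X'
    leaf 'L' → 'L'
  → '(H,(U,K),X,L)'
→ '(P,(H,(U,K),X,L))'
Final: (P,(H,(U,K),X,L));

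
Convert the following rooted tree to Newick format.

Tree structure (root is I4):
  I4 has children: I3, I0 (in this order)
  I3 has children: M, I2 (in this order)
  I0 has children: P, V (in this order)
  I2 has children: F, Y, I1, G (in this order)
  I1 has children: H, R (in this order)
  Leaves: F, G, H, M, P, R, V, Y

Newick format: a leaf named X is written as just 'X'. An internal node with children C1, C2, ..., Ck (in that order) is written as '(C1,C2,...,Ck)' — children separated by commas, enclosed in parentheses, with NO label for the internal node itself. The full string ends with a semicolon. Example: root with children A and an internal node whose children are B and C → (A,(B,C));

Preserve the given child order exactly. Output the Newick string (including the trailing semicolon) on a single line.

Answer: ((M,(F,Y,(H,R),G)),(P,V));

Derivation:
internal I4 with children ['I3', 'I0']
  internal I3 with children ['M', 'I2']
    leaf 'M' → 'M'
    internal I2 with children ['F', 'Y', 'I1', 'G']
      leaf 'F' → 'F'
      leaf 'Y' → 'Y'
      internal I1 with children ['H', 'R']
        leaf 'H' → 'H'
        leaf 'R' → 'R'
      → '(H,R)'
      leaf 'G' → 'G'
    → '(F,Y,(H,R),G)'
  → '(M,(F,Y,(H,R),G))'
  internal I0 with children ['P', 'V']
    leaf 'P' → 'P'
    leaf 'V' → 'V'
  → '(P,V)'
→ '((M,(F,Y,(H,R),G)),(P,V))'
Final: ((M,(F,Y,(H,R),G)),(P,V));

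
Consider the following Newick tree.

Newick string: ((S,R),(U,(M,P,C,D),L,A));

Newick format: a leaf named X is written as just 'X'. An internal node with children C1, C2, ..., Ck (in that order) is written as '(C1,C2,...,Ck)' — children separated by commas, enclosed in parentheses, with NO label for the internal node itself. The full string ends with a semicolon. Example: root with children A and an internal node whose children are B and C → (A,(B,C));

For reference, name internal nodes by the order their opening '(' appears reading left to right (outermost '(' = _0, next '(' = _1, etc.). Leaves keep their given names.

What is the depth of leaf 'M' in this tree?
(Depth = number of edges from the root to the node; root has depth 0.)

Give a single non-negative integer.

Answer: 3

Derivation:
Newick: ((S,R),(U,(M,P,C,D),L,A));
Naming internals by '(' encounter order: outermost '(' = _0, next = _1, ...
Query node: M
Path from root: _0 -> _2 -> _3 -> M
Depth of M: 3 (number of edges from root)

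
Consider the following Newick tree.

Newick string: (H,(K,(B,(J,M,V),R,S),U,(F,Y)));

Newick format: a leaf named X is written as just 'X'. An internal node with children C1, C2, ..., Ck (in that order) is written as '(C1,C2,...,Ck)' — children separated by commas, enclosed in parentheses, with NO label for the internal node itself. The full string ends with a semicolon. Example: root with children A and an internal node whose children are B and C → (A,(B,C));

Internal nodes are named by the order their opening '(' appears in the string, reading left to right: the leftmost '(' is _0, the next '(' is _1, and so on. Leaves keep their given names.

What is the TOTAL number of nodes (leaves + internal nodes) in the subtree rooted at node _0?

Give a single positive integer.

Newick: (H,(K,(B,(J,M,V),R,S),U,(F,Y)));
Locate _0: it is the '(' at position 0 (the 1st '(' reading left to right).
Query: subtree rooted at _0
_0: subtree_size = 1 + 15
  H: subtree_size = 1 + 0
  _1: subtree_size = 1 + 13
    K: subtree_size = 1 + 0
    _2: subtree_size = 1 + 7
      B: subtree_size = 1 + 0
      _3: subtree_size = 1 + 3
        J: subtree_size = 1 + 0
        M: subtree_size = 1 + 0
        V: subtree_size = 1 + 0
      R: subtree_size = 1 + 0
      S: subtree_size = 1 + 0
    U: subtree_size = 1 + 0
    _4: subtree_size = 1 + 2
      F: subtree_size = 1 + 0
      Y: subtree_size = 1 + 0
Total subtree size of _0: 16

Answer: 16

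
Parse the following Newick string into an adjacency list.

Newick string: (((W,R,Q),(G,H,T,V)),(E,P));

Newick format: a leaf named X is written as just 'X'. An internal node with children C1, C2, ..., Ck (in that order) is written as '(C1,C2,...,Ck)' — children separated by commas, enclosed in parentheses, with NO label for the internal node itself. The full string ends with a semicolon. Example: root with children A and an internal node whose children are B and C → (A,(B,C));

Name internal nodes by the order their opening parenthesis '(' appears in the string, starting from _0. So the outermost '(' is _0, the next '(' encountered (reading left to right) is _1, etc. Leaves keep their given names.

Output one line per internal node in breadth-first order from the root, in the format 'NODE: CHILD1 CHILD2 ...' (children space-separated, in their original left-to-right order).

Answer: _0: _1 _4
_1: _2 _3
_4: E P
_2: W R Q
_3: G H T V

Derivation:
Input: (((W,R,Q),(G,H,T,V)),(E,P));
Scanning left-to-right, naming '(' by encounter order:
  pos 0: '(' -> open internal node _0 (depth 1)
  pos 1: '(' -> open internal node _1 (depth 2)
  pos 2: '(' -> open internal node _2 (depth 3)
  pos 8: ')' -> close internal node _2 (now at depth 2)
  pos 10: '(' -> open internal node _3 (depth 3)
  pos 18: ')' -> close internal node _3 (now at depth 2)
  pos 19: ')' -> close internal node _1 (now at depth 1)
  pos 21: '(' -> open internal node _4 (depth 2)
  pos 25: ')' -> close internal node _4 (now at depth 1)
  pos 26: ')' -> close internal node _0 (now at depth 0)
Total internal nodes: 5
BFS adjacency from root:
  _0: _1 _4
  _1: _2 _3
  _4: E P
  _2: W R Q
  _3: G H T V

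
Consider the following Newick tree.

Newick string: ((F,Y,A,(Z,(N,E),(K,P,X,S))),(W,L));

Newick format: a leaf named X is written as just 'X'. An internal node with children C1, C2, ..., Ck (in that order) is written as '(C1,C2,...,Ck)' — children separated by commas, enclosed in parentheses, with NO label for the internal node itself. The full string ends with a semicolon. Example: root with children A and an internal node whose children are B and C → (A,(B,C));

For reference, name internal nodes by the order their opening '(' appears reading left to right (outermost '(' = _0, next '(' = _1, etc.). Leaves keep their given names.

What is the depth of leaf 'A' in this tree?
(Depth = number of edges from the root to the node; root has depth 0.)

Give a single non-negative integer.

Newick: ((F,Y,A,(Z,(N,E),(K,P,X,S))),(W,L));
Naming internals by '(' encounter order: outermost '(' = _0, next = _1, ...
Query node: A
Path from root: _0 -> _1 -> A
Depth of A: 2 (number of edges from root)

Answer: 2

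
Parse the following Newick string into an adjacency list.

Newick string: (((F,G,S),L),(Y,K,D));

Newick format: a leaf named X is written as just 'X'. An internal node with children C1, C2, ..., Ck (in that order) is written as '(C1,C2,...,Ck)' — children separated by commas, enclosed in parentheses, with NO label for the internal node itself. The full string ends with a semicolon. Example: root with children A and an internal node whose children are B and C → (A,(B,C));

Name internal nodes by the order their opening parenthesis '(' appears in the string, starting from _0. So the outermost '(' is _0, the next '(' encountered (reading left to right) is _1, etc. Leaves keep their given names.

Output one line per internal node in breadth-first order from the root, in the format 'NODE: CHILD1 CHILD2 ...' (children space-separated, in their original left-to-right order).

Input: (((F,G,S),L),(Y,K,D));
Scanning left-to-right, naming '(' by encounter order:
  pos 0: '(' -> open internal node _0 (depth 1)
  pos 1: '(' -> open internal node _1 (depth 2)
  pos 2: '(' -> open internal node _2 (depth 3)
  pos 8: ')' -> close internal node _2 (now at depth 2)
  pos 11: ')' -> close internal node _1 (now at depth 1)
  pos 13: '(' -> open internal node _3 (depth 2)
  pos 19: ')' -> close internal node _3 (now at depth 1)
  pos 20: ')' -> close internal node _0 (now at depth 0)
Total internal nodes: 4
BFS adjacency from root:
  _0: _1 _3
  _1: _2 L
  _3: Y K D
  _2: F G S

Answer: _0: _1 _3
_1: _2 L
_3: Y K D
_2: F G S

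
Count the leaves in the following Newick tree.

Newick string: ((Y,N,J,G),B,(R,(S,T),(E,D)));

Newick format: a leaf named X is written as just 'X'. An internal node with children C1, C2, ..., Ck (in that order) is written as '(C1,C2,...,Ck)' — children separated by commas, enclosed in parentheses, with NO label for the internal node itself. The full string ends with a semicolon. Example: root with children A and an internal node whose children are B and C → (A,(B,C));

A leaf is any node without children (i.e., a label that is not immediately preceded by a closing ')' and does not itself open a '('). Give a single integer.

Newick: ((Y,N,J,G),B,(R,(S,T),(E,D)));
Scan left-to-right; a leaf is any maximal label run not followed by '(':
  pos 2: leaf 'Y' → count = 1
  pos 4: leaf 'N' → count = 2
  pos 6: leaf 'J' → count = 3
  pos 8: leaf 'G' → count = 4
  pos 11: leaf 'B' → count = 5
  pos 14: leaf 'R' → count = 6
  pos 17: leaf 'S' → count = 7
  pos 19: leaf 'T' → count = 8
  pos 23: leaf 'E' → count = 9
  pos 25: leaf 'D' → count = 10
Total leaves: 10

Answer: 10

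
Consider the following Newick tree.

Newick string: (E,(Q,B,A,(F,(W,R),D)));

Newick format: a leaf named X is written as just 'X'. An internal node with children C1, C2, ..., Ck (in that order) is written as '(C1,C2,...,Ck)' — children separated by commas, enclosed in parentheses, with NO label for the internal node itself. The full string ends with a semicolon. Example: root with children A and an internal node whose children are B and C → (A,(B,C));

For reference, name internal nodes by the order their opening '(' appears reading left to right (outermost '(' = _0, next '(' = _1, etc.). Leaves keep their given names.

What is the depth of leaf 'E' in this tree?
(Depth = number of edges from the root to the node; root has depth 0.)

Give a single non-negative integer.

Answer: 1

Derivation:
Newick: (E,(Q,B,A,(F,(W,R),D)));
Naming internals by '(' encounter order: outermost '(' = _0, next = _1, ...
Query node: E
Path from root: _0 -> E
Depth of E: 1 (number of edges from root)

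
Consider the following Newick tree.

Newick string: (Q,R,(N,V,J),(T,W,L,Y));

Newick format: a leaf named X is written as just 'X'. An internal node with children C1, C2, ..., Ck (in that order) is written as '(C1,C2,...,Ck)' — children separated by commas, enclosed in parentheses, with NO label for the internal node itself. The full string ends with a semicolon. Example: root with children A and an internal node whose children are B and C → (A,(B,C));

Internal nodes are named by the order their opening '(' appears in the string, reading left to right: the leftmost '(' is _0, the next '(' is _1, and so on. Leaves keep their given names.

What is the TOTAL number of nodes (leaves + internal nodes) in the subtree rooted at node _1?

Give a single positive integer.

Newick: (Q,R,(N,V,J),(T,W,L,Y));
Locate _1: it is the '(' at position 5 (the 2nd '(' reading left to right).
Query: subtree rooted at _1
_1: subtree_size = 1 + 3
  N: subtree_size = 1 + 0
  V: subtree_size = 1 + 0
  J: subtree_size = 1 + 0
Total subtree size of _1: 4

Answer: 4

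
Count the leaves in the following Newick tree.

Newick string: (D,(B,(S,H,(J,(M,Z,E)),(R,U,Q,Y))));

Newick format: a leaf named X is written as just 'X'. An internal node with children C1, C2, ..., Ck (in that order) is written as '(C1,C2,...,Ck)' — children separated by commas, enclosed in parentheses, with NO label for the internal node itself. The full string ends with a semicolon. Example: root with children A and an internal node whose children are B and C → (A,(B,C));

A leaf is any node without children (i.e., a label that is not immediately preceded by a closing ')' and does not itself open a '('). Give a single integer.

Newick: (D,(B,(S,H,(J,(M,Z,E)),(R,U,Q,Y))));
Scan left-to-right; a leaf is any maximal label run not followed by '(':
  pos 1: leaf 'D' → count = 1
  pos 4: leaf 'B' → count = 2
  pos 7: leaf 'S' → count = 3
  pos 9: leaf 'H' → count = 4
  pos 12: leaf 'J' → count = 5
  pos 15: leaf 'M' → count = 6
  pos 17: leaf 'Z' → count = 7
  pos 19: leaf 'E' → count = 8
  pos 24: leaf 'R' → count = 9
  pos 26: leaf 'U' → count = 10
  pos 28: leaf 'Q' → count = 11
  pos 30: leaf 'Y' → count = 12
Total leaves: 12

Answer: 12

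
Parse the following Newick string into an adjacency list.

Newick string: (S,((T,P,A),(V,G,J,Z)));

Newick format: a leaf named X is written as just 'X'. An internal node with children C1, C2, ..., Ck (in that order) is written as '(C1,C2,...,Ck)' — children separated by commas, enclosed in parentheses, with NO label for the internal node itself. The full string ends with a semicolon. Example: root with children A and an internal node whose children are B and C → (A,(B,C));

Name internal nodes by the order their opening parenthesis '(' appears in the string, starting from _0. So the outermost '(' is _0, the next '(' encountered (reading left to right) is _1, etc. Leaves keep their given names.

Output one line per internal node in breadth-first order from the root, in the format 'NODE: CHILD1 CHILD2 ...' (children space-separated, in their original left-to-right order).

Input: (S,((T,P,A),(V,G,J,Z)));
Scanning left-to-right, naming '(' by encounter order:
  pos 0: '(' -> open internal node _0 (depth 1)
  pos 3: '(' -> open internal node _1 (depth 2)
  pos 4: '(' -> open internal node _2 (depth 3)
  pos 10: ')' -> close internal node _2 (now at depth 2)
  pos 12: '(' -> open internal node _3 (depth 3)
  pos 20: ')' -> close internal node _3 (now at depth 2)
  pos 21: ')' -> close internal node _1 (now at depth 1)
  pos 22: ')' -> close internal node _0 (now at depth 0)
Total internal nodes: 4
BFS adjacency from root:
  _0: S _1
  _1: _2 _3
  _2: T P A
  _3: V G J Z

Answer: _0: S _1
_1: _2 _3
_2: T P A
_3: V G J Z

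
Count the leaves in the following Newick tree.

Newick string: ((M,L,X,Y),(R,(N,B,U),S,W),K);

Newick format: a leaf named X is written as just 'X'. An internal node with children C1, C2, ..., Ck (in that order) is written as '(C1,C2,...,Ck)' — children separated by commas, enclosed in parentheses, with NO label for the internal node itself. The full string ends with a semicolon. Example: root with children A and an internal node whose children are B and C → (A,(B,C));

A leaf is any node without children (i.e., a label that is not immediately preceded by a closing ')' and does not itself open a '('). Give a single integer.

Answer: 11

Derivation:
Newick: ((M,L,X,Y),(R,(N,B,U),S,W),K);
Scan left-to-right; a leaf is any maximal label run not followed by '(':
  pos 2: leaf 'M' → count = 1
  pos 4: leaf 'L' → count = 2
  pos 6: leaf 'X' → count = 3
  pos 8: leaf 'Y' → count = 4
  pos 12: leaf 'R' → count = 5
  pos 15: leaf 'N' → count = 6
  pos 17: leaf 'B' → count = 7
  pos 19: leaf 'U' → count = 8
  pos 22: leaf 'S' → count = 9
  pos 24: leaf 'W' → count = 10
  pos 27: leaf 'K' → count = 11
Total leaves: 11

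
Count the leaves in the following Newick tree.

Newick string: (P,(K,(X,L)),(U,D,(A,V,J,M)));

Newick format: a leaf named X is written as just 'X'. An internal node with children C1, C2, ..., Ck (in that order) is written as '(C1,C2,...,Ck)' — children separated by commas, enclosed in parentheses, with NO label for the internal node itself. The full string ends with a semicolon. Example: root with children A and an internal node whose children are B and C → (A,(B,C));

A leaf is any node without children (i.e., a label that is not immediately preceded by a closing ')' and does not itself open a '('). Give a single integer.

Newick: (P,(K,(X,L)),(U,D,(A,V,J,M)));
Scan left-to-right; a leaf is any maximal label run not followed by '(':
  pos 1: leaf 'P' → count = 1
  pos 4: leaf 'K' → count = 2
  pos 7: leaf 'X' → count = 3
  pos 9: leaf 'L' → count = 4
  pos 14: leaf 'U' → count = 5
  pos 16: leaf 'D' → count = 6
  pos 19: leaf 'A' → count = 7
  pos 21: leaf 'V' → count = 8
  pos 23: leaf 'J' → count = 9
  pos 25: leaf 'M' → count = 10
Total leaves: 10

Answer: 10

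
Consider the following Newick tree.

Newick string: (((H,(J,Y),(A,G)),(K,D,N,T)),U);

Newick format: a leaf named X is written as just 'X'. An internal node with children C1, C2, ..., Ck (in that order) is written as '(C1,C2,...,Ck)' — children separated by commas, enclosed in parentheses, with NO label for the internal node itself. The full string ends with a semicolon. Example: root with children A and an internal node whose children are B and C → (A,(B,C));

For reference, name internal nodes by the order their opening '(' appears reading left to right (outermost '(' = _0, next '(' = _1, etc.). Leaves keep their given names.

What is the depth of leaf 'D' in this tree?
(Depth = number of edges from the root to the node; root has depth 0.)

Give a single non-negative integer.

Newick: (((H,(J,Y),(A,G)),(K,D,N,T)),U);
Naming internals by '(' encounter order: outermost '(' = _0, next = _1, ...
Query node: D
Path from root: _0 -> _1 -> _5 -> D
Depth of D: 3 (number of edges from root)

Answer: 3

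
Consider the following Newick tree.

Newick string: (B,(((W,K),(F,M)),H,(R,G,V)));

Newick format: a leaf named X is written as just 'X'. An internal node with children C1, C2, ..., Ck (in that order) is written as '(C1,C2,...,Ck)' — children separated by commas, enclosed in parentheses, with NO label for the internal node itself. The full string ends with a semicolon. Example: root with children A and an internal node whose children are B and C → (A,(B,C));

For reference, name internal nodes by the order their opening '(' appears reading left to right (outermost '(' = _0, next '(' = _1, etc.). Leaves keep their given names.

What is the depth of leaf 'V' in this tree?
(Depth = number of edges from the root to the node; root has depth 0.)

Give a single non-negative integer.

Answer: 3

Derivation:
Newick: (B,(((W,K),(F,M)),H,(R,G,V)));
Naming internals by '(' encounter order: outermost '(' = _0, next = _1, ...
Query node: V
Path from root: _0 -> _1 -> _5 -> V
Depth of V: 3 (number of edges from root)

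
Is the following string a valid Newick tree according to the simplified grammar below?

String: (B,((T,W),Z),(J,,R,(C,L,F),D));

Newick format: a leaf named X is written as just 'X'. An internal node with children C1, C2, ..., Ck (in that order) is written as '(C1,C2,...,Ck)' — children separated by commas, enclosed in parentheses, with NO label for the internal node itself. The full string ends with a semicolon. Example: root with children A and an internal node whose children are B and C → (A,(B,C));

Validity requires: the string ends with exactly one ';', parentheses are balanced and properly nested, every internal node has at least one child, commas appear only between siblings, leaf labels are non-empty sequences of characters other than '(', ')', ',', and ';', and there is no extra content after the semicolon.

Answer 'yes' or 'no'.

Input: (B,((T,W),Z),(J,,R,(C,L,F),D));
Paren balance: 5 '(' vs 5 ')' OK
Ends with single ';': True
Full parse: FAILS (empty leaf label at pos 16)
Valid: False

Answer: no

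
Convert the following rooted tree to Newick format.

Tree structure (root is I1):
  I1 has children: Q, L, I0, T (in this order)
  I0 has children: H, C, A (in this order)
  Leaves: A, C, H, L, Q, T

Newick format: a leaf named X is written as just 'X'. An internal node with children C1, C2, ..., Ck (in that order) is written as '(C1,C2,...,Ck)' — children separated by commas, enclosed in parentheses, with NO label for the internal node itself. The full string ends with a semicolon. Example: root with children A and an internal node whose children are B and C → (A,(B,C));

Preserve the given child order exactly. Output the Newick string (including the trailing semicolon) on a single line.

Answer: (Q,L,(H,C,A),T);

Derivation:
internal I1 with children ['Q', 'L', 'I0', 'T']
  leaf 'Q' → 'Q'
  leaf 'L' → 'L'
  internal I0 with children ['H', 'C', 'A']
    leaf 'H' → 'H'
    leaf 'C' → 'C'
    leaf 'A' → 'A'
  → '(H,C,A)'
  leaf 'T' → 'T'
→ '(Q,L,(H,C,A),T)'
Final: (Q,L,(H,C,A),T);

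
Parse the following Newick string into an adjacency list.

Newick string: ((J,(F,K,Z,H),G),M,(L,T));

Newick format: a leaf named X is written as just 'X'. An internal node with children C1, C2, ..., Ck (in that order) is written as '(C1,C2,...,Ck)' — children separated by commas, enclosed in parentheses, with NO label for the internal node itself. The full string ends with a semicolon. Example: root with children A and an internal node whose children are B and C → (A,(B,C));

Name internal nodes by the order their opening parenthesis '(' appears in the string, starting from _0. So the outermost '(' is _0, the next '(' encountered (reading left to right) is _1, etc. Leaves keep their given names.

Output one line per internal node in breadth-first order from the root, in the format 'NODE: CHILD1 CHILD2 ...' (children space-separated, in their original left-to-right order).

Input: ((J,(F,K,Z,H),G),M,(L,T));
Scanning left-to-right, naming '(' by encounter order:
  pos 0: '(' -> open internal node _0 (depth 1)
  pos 1: '(' -> open internal node _1 (depth 2)
  pos 4: '(' -> open internal node _2 (depth 3)
  pos 12: ')' -> close internal node _2 (now at depth 2)
  pos 15: ')' -> close internal node _1 (now at depth 1)
  pos 19: '(' -> open internal node _3 (depth 2)
  pos 23: ')' -> close internal node _3 (now at depth 1)
  pos 24: ')' -> close internal node _0 (now at depth 0)
Total internal nodes: 4
BFS adjacency from root:
  _0: _1 M _3
  _1: J _2 G
  _3: L T
  _2: F K Z H

Answer: _0: _1 M _3
_1: J _2 G
_3: L T
_2: F K Z H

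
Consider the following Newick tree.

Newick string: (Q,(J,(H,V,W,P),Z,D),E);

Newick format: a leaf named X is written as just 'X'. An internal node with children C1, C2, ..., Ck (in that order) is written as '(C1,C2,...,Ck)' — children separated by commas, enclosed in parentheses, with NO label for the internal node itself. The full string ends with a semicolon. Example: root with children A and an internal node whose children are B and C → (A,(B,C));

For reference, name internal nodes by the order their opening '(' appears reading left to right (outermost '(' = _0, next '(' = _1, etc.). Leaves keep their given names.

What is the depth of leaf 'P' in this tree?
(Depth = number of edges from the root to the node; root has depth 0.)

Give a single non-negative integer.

Newick: (Q,(J,(H,V,W,P),Z,D),E);
Naming internals by '(' encounter order: outermost '(' = _0, next = _1, ...
Query node: P
Path from root: _0 -> _1 -> _2 -> P
Depth of P: 3 (number of edges from root)

Answer: 3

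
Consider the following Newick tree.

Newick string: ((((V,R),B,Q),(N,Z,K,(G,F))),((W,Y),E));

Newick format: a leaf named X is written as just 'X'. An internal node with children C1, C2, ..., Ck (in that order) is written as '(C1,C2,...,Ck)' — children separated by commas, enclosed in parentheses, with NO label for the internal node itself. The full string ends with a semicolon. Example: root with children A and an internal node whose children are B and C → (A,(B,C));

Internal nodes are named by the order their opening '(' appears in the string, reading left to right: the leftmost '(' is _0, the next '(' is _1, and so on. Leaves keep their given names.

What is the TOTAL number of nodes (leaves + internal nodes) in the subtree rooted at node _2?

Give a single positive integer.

Newick: ((((V,R),B,Q),(N,Z,K,(G,F))),((W,Y),E));
Locate _2: it is the '(' at position 2 (the 3rd '(' reading left to right).
Query: subtree rooted at _2
_2: subtree_size = 1 + 5
  _3: subtree_size = 1 + 2
    V: subtree_size = 1 + 0
    R: subtree_size = 1 + 0
  B: subtree_size = 1 + 0
  Q: subtree_size = 1 + 0
Total subtree size of _2: 6

Answer: 6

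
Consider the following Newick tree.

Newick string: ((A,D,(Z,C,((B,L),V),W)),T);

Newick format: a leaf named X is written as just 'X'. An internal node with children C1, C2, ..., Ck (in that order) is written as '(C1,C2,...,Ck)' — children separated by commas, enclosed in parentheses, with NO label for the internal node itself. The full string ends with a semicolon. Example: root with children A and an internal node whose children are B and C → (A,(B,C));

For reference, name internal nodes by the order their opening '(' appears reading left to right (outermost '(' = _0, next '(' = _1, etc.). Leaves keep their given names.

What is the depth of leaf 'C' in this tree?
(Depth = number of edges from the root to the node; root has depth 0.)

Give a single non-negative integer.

Newick: ((A,D,(Z,C,((B,L),V),W)),T);
Naming internals by '(' encounter order: outermost '(' = _0, next = _1, ...
Query node: C
Path from root: _0 -> _1 -> _2 -> C
Depth of C: 3 (number of edges from root)

Answer: 3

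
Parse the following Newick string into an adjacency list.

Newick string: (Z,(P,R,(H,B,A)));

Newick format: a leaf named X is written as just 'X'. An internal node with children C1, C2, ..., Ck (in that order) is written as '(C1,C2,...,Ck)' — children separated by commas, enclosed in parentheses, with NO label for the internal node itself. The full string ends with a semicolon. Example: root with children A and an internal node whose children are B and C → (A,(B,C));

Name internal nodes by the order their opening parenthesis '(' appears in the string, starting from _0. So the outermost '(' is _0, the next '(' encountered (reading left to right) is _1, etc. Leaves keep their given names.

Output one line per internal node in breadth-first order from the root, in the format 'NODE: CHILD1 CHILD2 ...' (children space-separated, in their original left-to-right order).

Answer: _0: Z _1
_1: P R _2
_2: H B A

Derivation:
Input: (Z,(P,R,(H,B,A)));
Scanning left-to-right, naming '(' by encounter order:
  pos 0: '(' -> open internal node _0 (depth 1)
  pos 3: '(' -> open internal node _1 (depth 2)
  pos 8: '(' -> open internal node _2 (depth 3)
  pos 14: ')' -> close internal node _2 (now at depth 2)
  pos 15: ')' -> close internal node _1 (now at depth 1)
  pos 16: ')' -> close internal node _0 (now at depth 0)
Total internal nodes: 3
BFS adjacency from root:
  _0: Z _1
  _1: P R _2
  _2: H B A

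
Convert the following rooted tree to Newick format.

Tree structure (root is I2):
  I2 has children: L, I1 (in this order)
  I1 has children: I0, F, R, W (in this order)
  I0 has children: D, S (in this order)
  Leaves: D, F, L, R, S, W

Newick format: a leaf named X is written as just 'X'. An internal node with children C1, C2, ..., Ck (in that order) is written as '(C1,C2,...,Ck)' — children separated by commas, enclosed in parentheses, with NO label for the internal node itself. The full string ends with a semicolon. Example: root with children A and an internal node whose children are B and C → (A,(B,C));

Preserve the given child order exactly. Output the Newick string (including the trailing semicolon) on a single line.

internal I2 with children ['L', 'I1']
  leaf 'L' → 'L'
  internal I1 with children ['I0', 'F', 'R', 'W']
    internal I0 with children ['D', 'S']
      leaf 'D' → 'D'
      leaf 'S' → 'S'
    → '(D,S)'
    leaf 'F' → 'F'
    leaf 'R' → 'R'
    leaf 'W' → 'W'
  → '((D,S),F,R,W)'
→ '(L,((D,S),F,R,W))'
Final: (L,((D,S),F,R,W));

Answer: (L,((D,S),F,R,W));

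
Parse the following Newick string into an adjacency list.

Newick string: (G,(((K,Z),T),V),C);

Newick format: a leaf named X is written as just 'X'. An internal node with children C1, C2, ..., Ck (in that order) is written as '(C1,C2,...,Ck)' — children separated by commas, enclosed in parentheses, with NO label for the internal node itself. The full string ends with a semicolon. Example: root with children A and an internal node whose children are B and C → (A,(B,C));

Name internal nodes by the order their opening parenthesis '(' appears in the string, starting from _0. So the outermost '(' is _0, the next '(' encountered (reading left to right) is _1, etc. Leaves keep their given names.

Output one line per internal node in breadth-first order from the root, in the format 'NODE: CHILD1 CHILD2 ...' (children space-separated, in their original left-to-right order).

Input: (G,(((K,Z),T),V),C);
Scanning left-to-right, naming '(' by encounter order:
  pos 0: '(' -> open internal node _0 (depth 1)
  pos 3: '(' -> open internal node _1 (depth 2)
  pos 4: '(' -> open internal node _2 (depth 3)
  pos 5: '(' -> open internal node _3 (depth 4)
  pos 9: ')' -> close internal node _3 (now at depth 3)
  pos 12: ')' -> close internal node _2 (now at depth 2)
  pos 15: ')' -> close internal node _1 (now at depth 1)
  pos 18: ')' -> close internal node _0 (now at depth 0)
Total internal nodes: 4
BFS adjacency from root:
  _0: G _1 C
  _1: _2 V
  _2: _3 T
  _3: K Z

Answer: _0: G _1 C
_1: _2 V
_2: _3 T
_3: K Z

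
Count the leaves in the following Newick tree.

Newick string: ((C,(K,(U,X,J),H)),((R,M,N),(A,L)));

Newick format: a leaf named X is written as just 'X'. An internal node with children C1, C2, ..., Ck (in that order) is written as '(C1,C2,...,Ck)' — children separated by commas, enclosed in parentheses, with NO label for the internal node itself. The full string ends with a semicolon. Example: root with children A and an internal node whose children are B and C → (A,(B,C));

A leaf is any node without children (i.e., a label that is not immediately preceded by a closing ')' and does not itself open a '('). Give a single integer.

Answer: 11

Derivation:
Newick: ((C,(K,(U,X,J),H)),((R,M,N),(A,L)));
Scan left-to-right; a leaf is any maximal label run not followed by '(':
  pos 2: leaf 'C' → count = 1
  pos 5: leaf 'K' → count = 2
  pos 8: leaf 'U' → count = 3
  pos 10: leaf 'X' → count = 4
  pos 12: leaf 'J' → count = 5
  pos 15: leaf 'H' → count = 6
  pos 21: leaf 'R' → count = 7
  pos 23: leaf 'M' → count = 8
  pos 25: leaf 'N' → count = 9
  pos 29: leaf 'A' → count = 10
  pos 31: leaf 'L' → count = 11
Total leaves: 11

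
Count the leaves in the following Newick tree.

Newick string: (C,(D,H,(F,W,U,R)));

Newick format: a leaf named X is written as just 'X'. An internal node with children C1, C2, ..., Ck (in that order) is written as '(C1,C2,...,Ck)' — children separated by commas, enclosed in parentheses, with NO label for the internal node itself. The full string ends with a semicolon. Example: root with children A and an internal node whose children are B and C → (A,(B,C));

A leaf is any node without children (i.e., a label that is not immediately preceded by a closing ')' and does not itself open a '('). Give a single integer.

Answer: 7

Derivation:
Newick: (C,(D,H,(F,W,U,R)));
Scan left-to-right; a leaf is any maximal label run not followed by '(':
  pos 1: leaf 'C' → count = 1
  pos 4: leaf 'D' → count = 2
  pos 6: leaf 'H' → count = 3
  pos 9: leaf 'F' → count = 4
  pos 11: leaf 'W' → count = 5
  pos 13: leaf 'U' → count = 6
  pos 15: leaf 'R' → count = 7
Total leaves: 7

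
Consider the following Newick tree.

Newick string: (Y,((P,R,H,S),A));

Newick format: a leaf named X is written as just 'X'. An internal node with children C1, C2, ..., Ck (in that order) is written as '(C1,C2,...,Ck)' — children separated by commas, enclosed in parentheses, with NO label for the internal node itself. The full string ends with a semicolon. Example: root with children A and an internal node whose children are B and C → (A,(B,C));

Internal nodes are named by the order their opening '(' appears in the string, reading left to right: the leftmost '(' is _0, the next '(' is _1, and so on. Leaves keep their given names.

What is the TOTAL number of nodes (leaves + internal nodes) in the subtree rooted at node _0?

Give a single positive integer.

Answer: 9

Derivation:
Newick: (Y,((P,R,H,S),A));
Locate _0: it is the '(' at position 0 (the 1st '(' reading left to right).
Query: subtree rooted at _0
_0: subtree_size = 1 + 8
  Y: subtree_size = 1 + 0
  _1: subtree_size = 1 + 6
    _2: subtree_size = 1 + 4
      P: subtree_size = 1 + 0
      R: subtree_size = 1 + 0
      H: subtree_size = 1 + 0
      S: subtree_size = 1 + 0
    A: subtree_size = 1 + 0
Total subtree size of _0: 9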